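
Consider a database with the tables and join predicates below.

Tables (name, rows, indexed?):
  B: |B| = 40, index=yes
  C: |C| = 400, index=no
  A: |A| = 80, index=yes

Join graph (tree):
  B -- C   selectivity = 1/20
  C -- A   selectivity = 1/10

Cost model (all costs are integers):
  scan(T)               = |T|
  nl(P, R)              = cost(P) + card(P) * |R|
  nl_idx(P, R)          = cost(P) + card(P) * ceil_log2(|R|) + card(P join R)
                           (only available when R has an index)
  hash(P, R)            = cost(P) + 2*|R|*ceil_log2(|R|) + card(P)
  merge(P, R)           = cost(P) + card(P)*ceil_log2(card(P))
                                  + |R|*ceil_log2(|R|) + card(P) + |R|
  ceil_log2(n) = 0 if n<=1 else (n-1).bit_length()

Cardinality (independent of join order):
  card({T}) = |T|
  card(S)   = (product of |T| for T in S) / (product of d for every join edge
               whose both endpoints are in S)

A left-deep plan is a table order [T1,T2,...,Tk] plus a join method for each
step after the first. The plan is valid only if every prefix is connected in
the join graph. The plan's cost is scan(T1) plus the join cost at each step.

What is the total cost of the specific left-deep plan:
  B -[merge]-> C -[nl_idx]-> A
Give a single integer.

16320

step 1: scan B: cost=40, card=40
step 2: join C via merge
    card(P join C) = 40*400/(20) = 800
    cost = 40 + 40*6 + 400*9 + 40 + 400 = 4320
step 3: join A via nl_idx
    card(P join A) = 800*80/(10) = 6400
    cost = 4320 + 800*7 + 6400 = 16320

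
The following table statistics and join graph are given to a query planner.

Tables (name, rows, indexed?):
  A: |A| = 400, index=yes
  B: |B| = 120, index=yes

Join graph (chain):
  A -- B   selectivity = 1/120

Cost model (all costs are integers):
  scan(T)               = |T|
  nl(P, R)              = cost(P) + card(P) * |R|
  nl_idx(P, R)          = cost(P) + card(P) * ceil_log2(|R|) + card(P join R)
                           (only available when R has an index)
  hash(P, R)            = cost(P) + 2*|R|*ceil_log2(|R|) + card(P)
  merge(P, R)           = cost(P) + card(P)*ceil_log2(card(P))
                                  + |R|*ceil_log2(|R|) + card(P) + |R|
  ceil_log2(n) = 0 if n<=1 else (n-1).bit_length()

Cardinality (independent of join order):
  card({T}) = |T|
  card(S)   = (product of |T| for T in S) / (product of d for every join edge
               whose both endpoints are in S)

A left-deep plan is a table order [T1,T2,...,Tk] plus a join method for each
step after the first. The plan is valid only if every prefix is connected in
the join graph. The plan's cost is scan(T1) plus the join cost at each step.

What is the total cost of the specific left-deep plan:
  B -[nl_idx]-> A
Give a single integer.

step 1: scan B: cost=120, card=120
step 2: join A via nl_idx
    card(P join A) = 120*400/(120) = 400
    cost = 120 + 120*9 + 400 = 1600

1600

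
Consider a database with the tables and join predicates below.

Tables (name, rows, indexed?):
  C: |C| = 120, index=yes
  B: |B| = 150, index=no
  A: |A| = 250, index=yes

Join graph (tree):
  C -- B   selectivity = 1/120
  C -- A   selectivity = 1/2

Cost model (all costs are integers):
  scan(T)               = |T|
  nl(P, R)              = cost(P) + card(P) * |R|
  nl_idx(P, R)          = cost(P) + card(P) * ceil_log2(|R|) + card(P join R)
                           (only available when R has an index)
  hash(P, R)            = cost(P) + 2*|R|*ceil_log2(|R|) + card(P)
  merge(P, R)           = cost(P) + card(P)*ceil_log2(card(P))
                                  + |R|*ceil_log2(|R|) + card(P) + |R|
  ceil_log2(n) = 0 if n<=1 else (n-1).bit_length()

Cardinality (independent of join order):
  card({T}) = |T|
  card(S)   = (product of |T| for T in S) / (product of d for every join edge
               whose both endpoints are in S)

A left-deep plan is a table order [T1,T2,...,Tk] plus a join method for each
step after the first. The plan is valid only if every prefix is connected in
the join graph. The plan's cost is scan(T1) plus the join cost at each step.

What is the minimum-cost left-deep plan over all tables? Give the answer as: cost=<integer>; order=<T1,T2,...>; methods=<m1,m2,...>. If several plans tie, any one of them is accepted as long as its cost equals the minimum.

cost=4950; order=B,C,A; methods=nl_idx,merge

Selinger DP (subsets sized 1..n):
  {C}: scan cost=120, card=120
  {B}: scan cost=150, card=150
  {A}: scan cost=250, card=250
  {BC}: card=150; try (C,nl_idx)→1350, (C,hash)→1980, (B,merge)→2430, (C,merge)→2460, (B,hash)→2640, (B,nl)→18120 …(+1); best=1350 via (C,nl_idx)
  {AC}: card=15000; try (C,hash)→2180, (A,merge)→3330, (C,merge)→3460, (A,hash)→4240, (A,nl_idx)→16080, (C,nl_idx)→17000 …(+2); best=2180 via (C,hash)
  {ABC}: card=18750; try (A,merge)→4950, (A,hash)→5500, (B,hash)→19580, (A,nl_idx)→21300, (A,nl)→38850, (B,merge)→228530 …(+1); best=4950 via (A,merge)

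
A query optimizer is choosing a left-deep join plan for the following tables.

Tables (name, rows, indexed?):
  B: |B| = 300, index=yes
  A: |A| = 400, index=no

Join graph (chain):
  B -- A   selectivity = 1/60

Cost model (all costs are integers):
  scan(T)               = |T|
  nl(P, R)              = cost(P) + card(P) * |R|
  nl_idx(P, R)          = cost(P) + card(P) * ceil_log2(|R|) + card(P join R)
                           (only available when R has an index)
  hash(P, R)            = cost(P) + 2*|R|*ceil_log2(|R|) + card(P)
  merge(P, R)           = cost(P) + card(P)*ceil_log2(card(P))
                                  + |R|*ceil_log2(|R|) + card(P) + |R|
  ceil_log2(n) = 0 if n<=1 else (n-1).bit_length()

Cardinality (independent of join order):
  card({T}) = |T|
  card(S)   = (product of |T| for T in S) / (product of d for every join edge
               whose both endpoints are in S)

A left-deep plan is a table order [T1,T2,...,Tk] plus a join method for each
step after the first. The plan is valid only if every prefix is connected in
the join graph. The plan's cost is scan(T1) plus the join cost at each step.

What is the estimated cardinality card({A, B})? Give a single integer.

2000

Tables in S: A(400), B(300)
Edges inside S: B-A(d=60)
numerator = 400 * 300 = 120000
denominator = 60 = 60
card(S) = 120000 / 60 = 2000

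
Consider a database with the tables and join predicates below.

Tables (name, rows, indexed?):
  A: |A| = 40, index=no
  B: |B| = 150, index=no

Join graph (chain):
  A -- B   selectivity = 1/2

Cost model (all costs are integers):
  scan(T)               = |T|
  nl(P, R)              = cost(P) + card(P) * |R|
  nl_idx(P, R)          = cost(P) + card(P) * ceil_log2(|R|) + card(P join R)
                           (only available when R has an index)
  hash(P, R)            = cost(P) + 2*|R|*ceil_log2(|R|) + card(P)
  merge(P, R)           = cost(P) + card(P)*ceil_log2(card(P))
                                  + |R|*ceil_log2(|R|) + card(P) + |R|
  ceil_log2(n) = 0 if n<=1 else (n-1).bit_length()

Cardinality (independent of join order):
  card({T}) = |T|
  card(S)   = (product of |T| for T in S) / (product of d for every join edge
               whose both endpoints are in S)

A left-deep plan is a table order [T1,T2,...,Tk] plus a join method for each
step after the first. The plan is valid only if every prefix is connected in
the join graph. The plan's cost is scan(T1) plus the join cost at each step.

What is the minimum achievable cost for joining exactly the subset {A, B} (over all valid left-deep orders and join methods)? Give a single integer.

780

Selinger DP over subsets of {A,B}:
  {A}: scan cost=40, card=40
  {B}: scan cost=150, card=150
  {AB}: card=3000; try (A,hash)→780, (B,merge)→1670, (A,merge)→1780, (B,hash)→2480, (B,nl)→6040, (A,nl)→6150; best=780 via (A,hash)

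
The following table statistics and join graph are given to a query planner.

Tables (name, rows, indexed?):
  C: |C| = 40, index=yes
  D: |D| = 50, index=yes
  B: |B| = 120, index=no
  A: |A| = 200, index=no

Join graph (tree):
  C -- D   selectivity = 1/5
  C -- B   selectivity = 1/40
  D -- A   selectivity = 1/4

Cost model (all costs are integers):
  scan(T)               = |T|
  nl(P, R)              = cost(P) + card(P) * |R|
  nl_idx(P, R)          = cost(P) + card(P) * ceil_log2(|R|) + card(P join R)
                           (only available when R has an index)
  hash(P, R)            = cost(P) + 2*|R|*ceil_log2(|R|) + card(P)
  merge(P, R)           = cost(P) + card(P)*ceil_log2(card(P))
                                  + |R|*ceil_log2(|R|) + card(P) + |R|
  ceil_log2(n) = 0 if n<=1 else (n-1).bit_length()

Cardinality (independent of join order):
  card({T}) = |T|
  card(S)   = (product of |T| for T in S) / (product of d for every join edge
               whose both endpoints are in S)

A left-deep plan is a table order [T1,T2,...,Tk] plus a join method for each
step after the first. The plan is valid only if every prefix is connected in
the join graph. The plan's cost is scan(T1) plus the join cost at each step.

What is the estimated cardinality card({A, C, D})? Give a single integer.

20000

Tables in S: A(200), C(40), D(50)
Edges inside S: C-D(d=5), D-A(d=4)
numerator = 200 * 40 * 50 = 400000
denominator = 5 * 4 = 20
card(S) = 400000 / 20 = 20000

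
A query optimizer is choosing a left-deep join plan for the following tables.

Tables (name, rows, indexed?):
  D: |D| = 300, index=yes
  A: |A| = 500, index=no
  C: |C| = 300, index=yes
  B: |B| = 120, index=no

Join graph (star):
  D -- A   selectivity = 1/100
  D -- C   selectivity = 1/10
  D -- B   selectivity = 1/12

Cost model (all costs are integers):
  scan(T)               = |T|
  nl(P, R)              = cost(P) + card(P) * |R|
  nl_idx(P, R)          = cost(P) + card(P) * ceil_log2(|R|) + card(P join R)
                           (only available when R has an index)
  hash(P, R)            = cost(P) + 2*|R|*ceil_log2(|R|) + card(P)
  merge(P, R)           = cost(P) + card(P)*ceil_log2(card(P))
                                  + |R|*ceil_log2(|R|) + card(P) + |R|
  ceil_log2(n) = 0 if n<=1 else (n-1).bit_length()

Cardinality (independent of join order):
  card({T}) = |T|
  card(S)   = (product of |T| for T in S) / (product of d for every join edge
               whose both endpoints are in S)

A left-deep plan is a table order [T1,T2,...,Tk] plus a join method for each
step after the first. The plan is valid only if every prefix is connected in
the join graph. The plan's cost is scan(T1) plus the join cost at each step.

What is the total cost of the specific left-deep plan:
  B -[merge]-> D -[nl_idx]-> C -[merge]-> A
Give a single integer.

1746080

step 1: scan B: cost=120, card=120
step 2: join D via merge
    card(P join D) = 120*300/(12) = 3000
    cost = 120 + 120*7 + 300*9 + 120 + 300 = 4080
step 3: join C via nl_idx
    card(P join C) = 3000*300/(10) = 90000
    cost = 4080 + 3000*9 + 90000 = 121080
step 4: join A via merge
    card(P join A) = 90000*500/(100) = 450000
    cost = 121080 + 90000*17 + 500*9 + 90000 + 500 = 1746080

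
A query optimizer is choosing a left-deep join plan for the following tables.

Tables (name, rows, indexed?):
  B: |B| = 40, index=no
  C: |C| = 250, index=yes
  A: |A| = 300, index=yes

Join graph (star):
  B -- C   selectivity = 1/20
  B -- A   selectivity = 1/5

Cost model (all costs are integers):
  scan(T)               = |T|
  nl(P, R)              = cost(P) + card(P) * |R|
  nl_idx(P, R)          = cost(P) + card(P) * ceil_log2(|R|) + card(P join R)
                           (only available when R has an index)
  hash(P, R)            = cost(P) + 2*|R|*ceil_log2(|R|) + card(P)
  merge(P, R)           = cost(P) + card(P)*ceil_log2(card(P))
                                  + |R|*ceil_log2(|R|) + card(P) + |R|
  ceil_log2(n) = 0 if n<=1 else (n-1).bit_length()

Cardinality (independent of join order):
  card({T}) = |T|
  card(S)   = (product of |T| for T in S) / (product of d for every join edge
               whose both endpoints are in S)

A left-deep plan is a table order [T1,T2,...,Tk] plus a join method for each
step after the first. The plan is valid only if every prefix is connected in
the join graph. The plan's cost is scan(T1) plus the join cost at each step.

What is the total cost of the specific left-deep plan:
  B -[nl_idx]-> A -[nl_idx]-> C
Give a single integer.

step 1: scan B: cost=40, card=40
step 2: join A via nl_idx
    card(P join A) = 40*300/(5) = 2400
    cost = 40 + 40*9 + 2400 = 2800
step 3: join C via nl_idx
    card(P join C) = 2400*250/(20) = 30000
    cost = 2800 + 2400*8 + 30000 = 52000

52000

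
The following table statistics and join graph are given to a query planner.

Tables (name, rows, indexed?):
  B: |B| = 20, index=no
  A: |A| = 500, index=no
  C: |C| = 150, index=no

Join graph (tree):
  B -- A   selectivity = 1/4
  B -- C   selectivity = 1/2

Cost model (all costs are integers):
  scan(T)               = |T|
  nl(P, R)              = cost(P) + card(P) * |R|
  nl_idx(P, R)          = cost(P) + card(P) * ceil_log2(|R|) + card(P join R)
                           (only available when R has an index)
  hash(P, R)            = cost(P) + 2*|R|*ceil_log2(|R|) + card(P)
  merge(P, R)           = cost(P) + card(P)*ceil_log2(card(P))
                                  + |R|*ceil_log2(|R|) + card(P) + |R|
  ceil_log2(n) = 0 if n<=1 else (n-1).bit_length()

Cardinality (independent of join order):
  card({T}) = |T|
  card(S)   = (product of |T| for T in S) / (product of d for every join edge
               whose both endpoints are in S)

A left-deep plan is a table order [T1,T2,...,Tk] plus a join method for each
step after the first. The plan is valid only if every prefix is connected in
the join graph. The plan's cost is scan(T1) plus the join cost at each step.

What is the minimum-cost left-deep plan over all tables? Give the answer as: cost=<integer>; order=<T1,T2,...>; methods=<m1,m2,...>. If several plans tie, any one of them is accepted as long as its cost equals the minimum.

Selinger DP (subsets sized 1..n):
  {B}: scan cost=20, card=20
  {A}: scan cost=500, card=500
  {C}: scan cost=150, card=150
  {AB}: card=2500; try (B,hash)→1200, (A,merge)→5140, (B,merge)→5620, (A,hash)→9040, (A,nl)→10020, (B,nl)→10500; best=1200 via (B,hash)
  {BC}: card=1500; try (B,hash)→500, (C,merge)→1490, (B,merge)→1620, (C,hash)→2440, (C,nl)→3020, (B,nl)→3150; best=500 via (B,hash)
  {ABC}: card=187500; try (C,hash)→6100, (A,hash)→11000, (A,merge)→23500, (C,merge)→35050, (C,nl)→376200, (A,nl)→750500; best=6100 via (C,hash)

cost=6100; order=A,B,C; methods=hash,hash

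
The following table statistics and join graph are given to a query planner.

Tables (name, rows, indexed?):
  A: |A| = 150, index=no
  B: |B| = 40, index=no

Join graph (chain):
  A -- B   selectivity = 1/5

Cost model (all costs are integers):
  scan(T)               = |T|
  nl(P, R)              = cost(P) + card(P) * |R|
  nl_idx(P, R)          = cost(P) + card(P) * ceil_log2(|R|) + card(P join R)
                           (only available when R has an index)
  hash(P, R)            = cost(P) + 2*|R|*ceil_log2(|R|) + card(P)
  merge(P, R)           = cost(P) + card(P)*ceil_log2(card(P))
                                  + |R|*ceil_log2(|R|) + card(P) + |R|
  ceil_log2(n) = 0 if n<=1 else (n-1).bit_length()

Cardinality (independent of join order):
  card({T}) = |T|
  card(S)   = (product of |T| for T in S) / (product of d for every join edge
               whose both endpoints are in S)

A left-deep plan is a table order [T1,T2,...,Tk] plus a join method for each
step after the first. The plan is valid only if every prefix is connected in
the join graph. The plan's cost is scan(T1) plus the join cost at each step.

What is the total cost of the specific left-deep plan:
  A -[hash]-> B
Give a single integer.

step 1: scan A: cost=150, card=150
step 2: join B via hash
    card(P join B) = 150*40/(5) = 1200
    cost = 150 + 2*40*6 + 150 = 780

780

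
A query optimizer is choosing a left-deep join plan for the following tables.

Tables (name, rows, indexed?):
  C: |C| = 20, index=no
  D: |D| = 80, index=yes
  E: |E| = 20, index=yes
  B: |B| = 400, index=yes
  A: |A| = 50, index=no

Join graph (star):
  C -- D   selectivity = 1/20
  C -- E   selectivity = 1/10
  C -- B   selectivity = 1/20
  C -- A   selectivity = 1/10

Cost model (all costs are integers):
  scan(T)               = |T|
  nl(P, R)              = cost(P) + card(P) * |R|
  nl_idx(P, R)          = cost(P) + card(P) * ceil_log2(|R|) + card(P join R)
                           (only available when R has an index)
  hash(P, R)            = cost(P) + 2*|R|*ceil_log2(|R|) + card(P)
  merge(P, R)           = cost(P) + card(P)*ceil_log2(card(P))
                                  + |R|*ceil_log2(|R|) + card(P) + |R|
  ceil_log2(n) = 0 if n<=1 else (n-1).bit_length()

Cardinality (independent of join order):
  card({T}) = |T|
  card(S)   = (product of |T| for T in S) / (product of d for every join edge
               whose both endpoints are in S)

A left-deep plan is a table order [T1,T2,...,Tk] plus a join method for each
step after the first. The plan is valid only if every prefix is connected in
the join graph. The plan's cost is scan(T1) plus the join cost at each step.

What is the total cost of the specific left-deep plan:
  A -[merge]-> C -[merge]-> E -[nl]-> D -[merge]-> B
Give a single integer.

30240

step 1: scan A: cost=50, card=50
step 2: join C via merge
    card(P join C) = 50*20/(10) = 100
    cost = 50 + 50*6 + 20*5 + 50 + 20 = 520
step 3: join E via merge
    card(P join E) = 100*20/(10) = 200
    cost = 520 + 100*7 + 20*5 + 100 + 20 = 1440
step 4: join D via nl
    card(P join D) = 200*80/(20) = 800
    cost = 1440 + 200*80 = 17440
step 5: join B via merge
    card(P join B) = 800*400/(20) = 16000
    cost = 17440 + 800*10 + 400*9 + 800 + 400 = 30240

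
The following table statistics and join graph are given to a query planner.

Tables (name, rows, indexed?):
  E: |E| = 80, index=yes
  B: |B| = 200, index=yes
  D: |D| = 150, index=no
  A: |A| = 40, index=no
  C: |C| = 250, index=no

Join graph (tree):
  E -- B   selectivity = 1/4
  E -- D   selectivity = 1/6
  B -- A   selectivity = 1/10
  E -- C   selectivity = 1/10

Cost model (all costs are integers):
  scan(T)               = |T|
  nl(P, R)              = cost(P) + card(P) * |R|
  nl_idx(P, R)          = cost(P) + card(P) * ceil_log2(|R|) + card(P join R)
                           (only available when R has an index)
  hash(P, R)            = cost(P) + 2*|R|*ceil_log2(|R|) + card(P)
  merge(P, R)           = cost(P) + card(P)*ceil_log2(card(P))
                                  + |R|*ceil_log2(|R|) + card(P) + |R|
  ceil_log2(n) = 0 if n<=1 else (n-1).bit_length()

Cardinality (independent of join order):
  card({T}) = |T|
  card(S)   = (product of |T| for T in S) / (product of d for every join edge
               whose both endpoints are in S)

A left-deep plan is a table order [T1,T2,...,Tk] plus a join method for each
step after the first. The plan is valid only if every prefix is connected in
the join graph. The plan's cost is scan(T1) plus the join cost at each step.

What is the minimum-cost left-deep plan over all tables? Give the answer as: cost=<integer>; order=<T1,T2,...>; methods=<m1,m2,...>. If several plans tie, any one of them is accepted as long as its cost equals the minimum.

Selinger DP (subsets sized 1..n):
  {E}: scan cost=80, card=80
  {B}: scan cost=200, card=200
  {D}: scan cost=150, card=150
  {A}: scan cost=40, card=40
  {C}: scan cost=250, card=250
  {BE}: card=4000; try (E,hash)→1520, (B,merge)→2520, (E,merge)→2640, (B,hash)→3360, (B,nl_idx)→4720, (E,nl_idx)→5600 …(+2); best=1520 via (E,hash)
  {DE}: card=2000; try (E,hash)→1420, (D,merge)→2070, (E,merge)→2140, (D,hash)→2560, (E,nl_idx)→3200, (D,nl)→12080 …(+1); best=1420 via (E,hash)
  {CE}: card=2000; try (E,hash)→1620, (C,merge)→2970, (E,merge)→3140, (E,nl_idx)→4000, (C,hash)→4160, (C,nl)→20080 …(+1); best=1620 via (E,hash)
  {AB}: card=800; try (A,hash)→880, (B,nl_idx)→1160, (B,merge)→2120, (A,merge)→2280, (B,hash)→3280, (B,nl)→8040 …(+1); best=880 via (A,hash)
  {BDE}: card=100000; try (B,hash)→6620, (D,hash)→7920, (B,merge)→27220, (D,merge)→54870, (B,nl_idx)→117420, (B,nl)→401420 …(+1); best=6620 via (B,hash)
  {ABE}: card=16000; try (E,hash)→2800, (A,hash)→6000, (E,merge)→10320, (E,nl_idx)→22480, (A,merge)→53800, (E,nl)→64880 …(+1); best=2800 via (E,hash)
  {BCE}: card=100000; try (B,hash)→6820, (C,hash)→9520, (B,merge)→27420, (C,merge)→55770, (B,nl_idx)→117620, (B,nl)→401620 …(+1); best=6820 via (B,hash)
  {CDE}: card=50000; try (D,hash)→6020, (C,hash)→7420, (D,merge)→26970, (C,merge)→27670, (D,nl)→301620, (C,nl)→501420; best=6020 via (D,hash)
  {ABDE}: card=400000; try (D,hash)→21200, (A,hash)→107100, (D,merge)→244150, (A,merge)→1806900, (D,nl)→2402800, (A,nl)→4006620; best=21200 via (D,hash)
  {BCDE}: card=2500000; try (B,hash)→59220, (D,hash)→109220, (C,hash)→110620, (B,merge)→857820, (D,merge)→1808170, (C,merge)→1808870 …(+4); best=59220 via (B,hash)
  {ABCE}: card=400000; try (C,hash)→22800, (A,hash)→107300, (C,merge)→245050, (A,merge)→1807100, (C,nl)→4002800, (A,nl)→4006820; best=22800 via (C,hash)
  {ABCDE}: card=10000000; try (D,hash)→425200, (C,hash)→425200, (A,hash)→2559700, (C,merge)→8023450, (D,merge)→8024150, (A,merge)→57559500 …(+3); best=425200 via (D,hash)

cost=425200; order=B,A,E,C,D; methods=hash,hash,hash,hash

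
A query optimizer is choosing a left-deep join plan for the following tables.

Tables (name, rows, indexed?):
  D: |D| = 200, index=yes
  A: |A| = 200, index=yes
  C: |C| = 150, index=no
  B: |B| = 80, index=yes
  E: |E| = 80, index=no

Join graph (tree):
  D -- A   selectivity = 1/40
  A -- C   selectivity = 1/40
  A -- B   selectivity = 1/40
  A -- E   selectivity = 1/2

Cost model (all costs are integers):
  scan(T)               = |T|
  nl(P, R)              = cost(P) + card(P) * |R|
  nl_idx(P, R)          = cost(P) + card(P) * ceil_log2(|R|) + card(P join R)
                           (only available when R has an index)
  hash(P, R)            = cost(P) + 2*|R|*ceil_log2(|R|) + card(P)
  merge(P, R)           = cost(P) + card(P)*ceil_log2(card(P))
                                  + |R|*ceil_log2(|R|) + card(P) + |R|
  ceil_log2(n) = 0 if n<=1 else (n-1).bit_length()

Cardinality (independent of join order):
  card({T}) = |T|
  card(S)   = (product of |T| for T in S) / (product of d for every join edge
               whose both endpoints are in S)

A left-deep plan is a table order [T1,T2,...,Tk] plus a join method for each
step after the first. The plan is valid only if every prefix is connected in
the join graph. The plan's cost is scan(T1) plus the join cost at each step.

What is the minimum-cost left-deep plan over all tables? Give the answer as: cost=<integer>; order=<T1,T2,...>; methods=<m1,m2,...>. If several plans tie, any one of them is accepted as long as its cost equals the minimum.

cost=17240; order=B,A,C,D,E; methods=nl_idx,hash,hash,hash

Selinger DP (subsets sized 1..n):
  {D}: scan cost=200, card=200
  {A}: scan cost=200, card=200
  {C}: scan cost=150, card=150
  {B}: scan cost=80, card=80
  {E}: scan cost=80, card=80
  {AD}: card=1000; try (D,nl_idx)→2800, (A,nl_idx)→2800, (D,hash)→3600, (A,hash)→3600, (D,merge)→3800, (A,merge)→3800 …(+2); best=2800 via (D,nl_idx)
  {AC}: card=750; try (A,nl_idx)→2100, (C,hash)→2800, (A,merge)→3300, (C,merge)→3350, (A,hash)→3500, (A,nl)→30150 …(+1); best=2100 via (A,nl_idx)
  {AB}: card=400; try (A,nl_idx)→1120, (B,hash)→1520, (B,nl_idx)→2000, (A,merge)→2520, (B,merge)→2640, (A,hash)→3360 …(+2); best=1120 via (A,nl_idx)
  {AE}: card=8000; try (E,hash)→1520, (A,merge)→2520, (E,merge)→2640, (A,hash)→3360, (A,nl_idx)→8720, (A,nl)→16080 …(+1); best=1520 via (E,hash)
  {ACD}: card=3750; try (D,hash)→6050, (C,hash)→6200, (D,nl_idx)→11850, (D,merge)→12150, (C,merge)→15150, (D,nl)→152100 …(+1); best=6050 via (D,hash)
  {ABD}: card=2000; try (D,hash)→4720, (B,hash)→4920, (D,nl_idx)→6320, (D,merge)→6920, (B,nl_idx)→11800, (B,merge)→14440 …(+2); best=4720 via (D,hash)
  {ADE}: card=40000; try (E,hash)→4920, (D,hash)→12720, (E,merge)→14440, (E,nl)→82800, (D,nl_idx)→105520, (D,merge)→115320 …(+1); best=4920 via (E,hash)
  {ABC}: card=1500; try (C,hash)→3920, (B,hash)→3970, (C,merge)→6470, (B,nl_idx)→8850, (B,merge)→10990, (C,nl)→61120 …(+1); best=3920 via (C,hash)
  {ACE}: card=30000; try (E,hash)→3970, (E,merge)→10990, (C,hash)→11920, (E,nl)→62100, (C,merge)→114870, (C,nl)→1201520; best=3970 via (E,hash)
  {ABE}: card=16000; try (E,hash)→2640, (E,merge)→5760, (B,hash)→10640, (E,nl)→33120, (B,nl_idx)→73520, (B,merge)→114160 …(+1); best=2640 via (E,hash)
  {ABCD}: card=7500; try (D,hash)→8620, (C,hash)→9120, (B,hash)→10920, (D,nl_idx)→23420, (D,merge)→23720, (C,merge)→30070 …(+5); best=8620 via (D,hash)
  {ACDE}: card=150000; try (E,hash)→10920, (D,hash)→37170, (C,hash)→47320, (E,merge)→55440, (E,nl)→306050, (D,nl_idx)→393970 …(+4); best=10920 via (E,hash)
  {ABDE}: card=80000; try (E,hash)→7840, (D,hash)→21840, (E,merge)→29360, (B,hash)→46040, (E,nl)→164720, (D,nl_idx)→210640 …(+5); best=7840 via (E,hash)
  {ABCE}: card=60000; try (E,hash)→6540, (C,hash)→21040, (E,merge)→22560, (B,hash)→35090, (E,nl)→123920, (C,merge)→243990 …(+4); best=6540 via (E,hash)
  {ABCDE}: card=300000; try (E,hash)→17240, (D,hash)→69740, (C,hash)→90240, (E,merge)→114260, (B,hash)→162040, (E,nl)→608620 …(+8); best=17240 via (E,hash)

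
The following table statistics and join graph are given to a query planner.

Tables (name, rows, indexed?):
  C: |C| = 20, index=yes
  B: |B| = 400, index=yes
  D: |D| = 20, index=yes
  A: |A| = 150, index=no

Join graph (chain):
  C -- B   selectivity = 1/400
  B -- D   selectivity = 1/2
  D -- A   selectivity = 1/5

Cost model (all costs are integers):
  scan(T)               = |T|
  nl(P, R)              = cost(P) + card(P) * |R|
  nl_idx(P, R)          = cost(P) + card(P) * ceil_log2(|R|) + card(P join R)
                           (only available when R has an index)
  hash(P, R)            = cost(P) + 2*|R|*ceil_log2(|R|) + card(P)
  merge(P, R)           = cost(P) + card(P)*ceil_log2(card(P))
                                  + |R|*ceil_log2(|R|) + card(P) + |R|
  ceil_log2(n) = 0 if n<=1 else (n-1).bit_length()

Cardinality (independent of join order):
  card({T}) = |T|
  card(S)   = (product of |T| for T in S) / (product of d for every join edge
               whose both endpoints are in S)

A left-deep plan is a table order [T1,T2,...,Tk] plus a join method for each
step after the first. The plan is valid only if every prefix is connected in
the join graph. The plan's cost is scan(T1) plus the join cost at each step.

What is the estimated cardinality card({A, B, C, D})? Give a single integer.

6000

Tables in S: A(150), B(400), C(20), D(20)
Edges inside S: C-B(d=400), B-D(d=2), D-A(d=5)
numerator = 150 * 400 * 20 * 20 = 24000000
denominator = 400 * 2 * 5 = 4000
card(S) = 24000000 / 4000 = 6000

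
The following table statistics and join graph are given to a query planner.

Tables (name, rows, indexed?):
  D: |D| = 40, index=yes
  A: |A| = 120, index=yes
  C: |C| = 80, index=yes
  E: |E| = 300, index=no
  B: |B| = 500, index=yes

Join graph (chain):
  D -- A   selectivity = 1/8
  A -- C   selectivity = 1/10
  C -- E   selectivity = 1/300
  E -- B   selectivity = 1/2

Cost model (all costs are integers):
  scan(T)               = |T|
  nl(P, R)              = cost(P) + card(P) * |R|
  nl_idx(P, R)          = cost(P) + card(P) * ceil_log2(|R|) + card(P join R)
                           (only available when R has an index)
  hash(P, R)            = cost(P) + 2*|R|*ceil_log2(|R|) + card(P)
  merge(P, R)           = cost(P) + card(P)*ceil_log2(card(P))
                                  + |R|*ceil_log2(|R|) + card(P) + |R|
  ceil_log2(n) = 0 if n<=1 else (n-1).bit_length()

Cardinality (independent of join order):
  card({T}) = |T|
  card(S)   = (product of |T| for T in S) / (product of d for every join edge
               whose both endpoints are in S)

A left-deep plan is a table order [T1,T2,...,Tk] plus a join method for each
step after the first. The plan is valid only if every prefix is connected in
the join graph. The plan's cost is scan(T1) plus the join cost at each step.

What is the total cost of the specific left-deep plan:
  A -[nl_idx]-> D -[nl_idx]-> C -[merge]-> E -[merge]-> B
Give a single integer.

152840

step 1: scan A: cost=120, card=120
step 2: join D via nl_idx
    card(P join D) = 120*40/(8) = 600
    cost = 120 + 120*6 + 600 = 1440
step 3: join C via nl_idx
    card(P join C) = 600*80/(10) = 4800
    cost = 1440 + 600*7 + 4800 = 10440
step 4: join E via merge
    card(P join E) = 4800*300/(300) = 4800
    cost = 10440 + 4800*13 + 300*9 + 4800 + 300 = 80640
step 5: join B via merge
    card(P join B) = 4800*500/(2) = 1200000
    cost = 80640 + 4800*13 + 500*9 + 4800 + 500 = 152840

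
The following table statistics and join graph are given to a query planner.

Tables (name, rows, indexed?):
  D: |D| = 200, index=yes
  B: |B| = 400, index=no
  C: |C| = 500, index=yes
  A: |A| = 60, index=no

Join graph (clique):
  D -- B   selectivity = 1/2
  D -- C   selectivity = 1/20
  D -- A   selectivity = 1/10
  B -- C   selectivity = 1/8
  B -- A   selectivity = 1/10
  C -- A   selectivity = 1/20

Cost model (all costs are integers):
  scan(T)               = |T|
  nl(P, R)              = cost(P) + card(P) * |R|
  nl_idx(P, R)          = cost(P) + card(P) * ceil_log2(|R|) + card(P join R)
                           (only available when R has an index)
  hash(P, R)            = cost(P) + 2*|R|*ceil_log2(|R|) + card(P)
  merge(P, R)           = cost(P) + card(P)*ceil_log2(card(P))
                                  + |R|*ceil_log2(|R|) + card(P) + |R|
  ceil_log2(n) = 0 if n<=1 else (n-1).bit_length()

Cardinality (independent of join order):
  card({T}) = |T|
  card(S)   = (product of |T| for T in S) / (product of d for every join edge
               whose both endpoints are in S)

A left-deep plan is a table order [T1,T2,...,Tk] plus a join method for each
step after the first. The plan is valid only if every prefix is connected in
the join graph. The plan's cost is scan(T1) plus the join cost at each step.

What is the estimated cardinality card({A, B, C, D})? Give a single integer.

Tables in S: A(60), B(400), C(500), D(200)
Edges inside S: D-B(d=2), D-C(d=20), D-A(d=10), B-C(d=8), B-A(d=10), C-A(d=20)
numerator = 60 * 400 * 500 * 200 = 2400000000
denominator = 2 * 20 * 10 * 8 * 10 * 20 = 640000
card(S) = 2400000000 / 640000 = 3750

3750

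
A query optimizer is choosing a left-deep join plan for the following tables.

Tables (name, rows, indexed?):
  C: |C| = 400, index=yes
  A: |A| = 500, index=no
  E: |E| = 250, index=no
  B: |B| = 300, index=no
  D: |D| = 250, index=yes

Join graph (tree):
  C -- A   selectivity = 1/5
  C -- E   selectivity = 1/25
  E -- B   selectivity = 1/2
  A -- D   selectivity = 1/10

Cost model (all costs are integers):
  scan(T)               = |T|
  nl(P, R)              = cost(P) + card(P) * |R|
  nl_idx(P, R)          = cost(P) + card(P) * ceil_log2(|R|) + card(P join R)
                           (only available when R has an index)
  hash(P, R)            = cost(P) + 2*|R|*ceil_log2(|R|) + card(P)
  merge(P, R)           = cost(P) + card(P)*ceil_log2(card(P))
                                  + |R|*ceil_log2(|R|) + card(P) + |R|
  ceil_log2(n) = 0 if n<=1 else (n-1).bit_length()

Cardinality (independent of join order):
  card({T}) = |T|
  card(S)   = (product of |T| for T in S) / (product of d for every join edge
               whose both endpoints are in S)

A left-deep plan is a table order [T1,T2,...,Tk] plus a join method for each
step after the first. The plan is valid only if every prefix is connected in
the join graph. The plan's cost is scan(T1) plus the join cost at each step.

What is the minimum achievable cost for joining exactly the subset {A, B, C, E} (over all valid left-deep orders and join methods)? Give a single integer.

423200

Selinger DP over subsets of {A,B,C,E}:
  {C}: scan cost=400, card=400
  {A}: scan cost=500, card=500
  {E}: scan cost=250, card=250
  {B}: scan cost=300, card=300
  {AC}: card=40000; try (C,hash)→8200, (A,merge)→9400, (C,merge)→9500, (A,hash)→9800, (C,nl_idx)→45000, (A,nl)→200400 …(+1); best=8200 via (C,hash)
  {CE}: card=4000; try (E,hash)→4800, (C,merge)→6500, (C,nl_idx)→6500, (E,merge)→6650, (C,hash)→7700, (C,nl)→100250 …(+1); best=4800 via (E,hash)
  {BE}: card=37500; try (E,hash)→4600, (B,merge)→5500, (E,merge)→5550, (B,hash)→5900, (B,nl)→75250, (E,nl)→75300; best=4600 via (E,hash)
  {ACE}: card=400000; try (A,hash)→17800, (E,hash)→52200, (A,merge)→61800, (E,merge)→690450, (A,nl)→2004800, (E,nl)→10008200; best=17800 via (A,hash)
  {BCE}: card=600000; try (B,hash)→14200, (C,hash)→49300, (B,merge)→59800, (C,merge)→646100, (C,nl_idx)→942100, (B,nl)→1204800 …(+1); best=14200 via (B,hash)
  {ABCE}: card=60000000; try (B,hash)→423200, (A,hash)→623200, (B,merge)→8020800, (A,merge)→12619200, (B,nl)→120017800, (A,nl)→300014200; best=423200 via (B,hash)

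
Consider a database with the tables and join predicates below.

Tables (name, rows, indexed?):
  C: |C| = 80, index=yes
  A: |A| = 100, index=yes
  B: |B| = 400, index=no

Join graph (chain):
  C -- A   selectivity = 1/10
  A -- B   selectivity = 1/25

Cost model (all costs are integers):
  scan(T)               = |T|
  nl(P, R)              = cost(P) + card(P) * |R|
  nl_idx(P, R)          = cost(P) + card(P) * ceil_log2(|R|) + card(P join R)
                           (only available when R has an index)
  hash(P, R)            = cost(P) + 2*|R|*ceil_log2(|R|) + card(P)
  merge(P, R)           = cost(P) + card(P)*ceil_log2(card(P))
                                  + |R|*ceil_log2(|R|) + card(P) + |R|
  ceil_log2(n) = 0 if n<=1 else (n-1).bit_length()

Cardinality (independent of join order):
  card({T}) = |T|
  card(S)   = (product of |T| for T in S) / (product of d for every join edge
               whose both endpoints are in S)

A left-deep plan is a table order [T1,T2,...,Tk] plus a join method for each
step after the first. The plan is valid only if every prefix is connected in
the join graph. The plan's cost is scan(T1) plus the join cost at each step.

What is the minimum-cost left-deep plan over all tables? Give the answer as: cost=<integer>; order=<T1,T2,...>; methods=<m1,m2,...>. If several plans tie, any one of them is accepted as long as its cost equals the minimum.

cost=4920; order=B,A,C; methods=hash,hash

Selinger DP (subsets sized 1..n):
  {C}: scan cost=80, card=80
  {A}: scan cost=100, card=100
  {B}: scan cost=400, card=400
  {AC}: card=800; try (C,hash)→1320, (A,nl_idx)→1440, (A,merge)→1520, (C,merge)→1540, (A,hash)→1560, (C,nl_idx)→1600 …(+2); best=1320 via (C,hash)
  {AB}: card=1600; try (A,hash)→2200, (A,nl_idx)→4800, (B,merge)→4900, (A,merge)→5200, (B,hash)→7400, (B,nl)→40100 …(+1); best=2200 via (A,hash)
  {ABC}: card=12800; try (C,hash)→4920, (B,hash)→9320, (B,merge)→14120, (C,merge)→22040, (C,nl_idx)→26200, (C,nl)→130200 …(+1); best=4920 via (C,hash)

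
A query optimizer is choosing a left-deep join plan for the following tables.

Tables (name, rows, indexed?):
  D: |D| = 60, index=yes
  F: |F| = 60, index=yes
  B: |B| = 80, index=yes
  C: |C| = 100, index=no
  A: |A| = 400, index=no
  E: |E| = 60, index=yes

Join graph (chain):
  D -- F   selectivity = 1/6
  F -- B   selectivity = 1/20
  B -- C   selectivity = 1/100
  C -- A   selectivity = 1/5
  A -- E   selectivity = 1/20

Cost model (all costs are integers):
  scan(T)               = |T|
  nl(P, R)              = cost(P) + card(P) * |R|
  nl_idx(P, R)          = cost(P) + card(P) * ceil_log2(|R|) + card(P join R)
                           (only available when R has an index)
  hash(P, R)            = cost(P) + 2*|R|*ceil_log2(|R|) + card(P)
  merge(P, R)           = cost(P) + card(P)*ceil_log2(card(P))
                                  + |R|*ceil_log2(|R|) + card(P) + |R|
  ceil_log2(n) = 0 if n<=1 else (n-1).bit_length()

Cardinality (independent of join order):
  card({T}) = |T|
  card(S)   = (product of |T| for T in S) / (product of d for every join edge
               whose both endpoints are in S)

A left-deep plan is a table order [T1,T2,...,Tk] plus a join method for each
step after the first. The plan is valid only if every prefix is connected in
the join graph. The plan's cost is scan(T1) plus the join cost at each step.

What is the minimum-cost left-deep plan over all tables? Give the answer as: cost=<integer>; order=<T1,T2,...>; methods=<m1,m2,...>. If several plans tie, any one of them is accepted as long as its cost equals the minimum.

Selinger DP (subsets sized 1..n):
  {D}: scan cost=60, card=60
  {F}: scan cost=60, card=60
  {B}: scan cost=80, card=80
  {C}: scan cost=100, card=100
  {A}: scan cost=400, card=400
  {E}: scan cost=60, card=60
  {DF}: card=600; try (F,hash)→840, (D,hash)→840, (F,merge)→900, (D,merge)→900, (F,nl_idx)→1020, (D,nl_idx)→1020 …(+2); best=840 via (F,hash)
  {BF}: card=240; try (B,nl_idx)→720, (F,nl_idx)→800, (F,hash)→880, (B,merge)→1120, (F,merge)→1140, (B,hash)→1240 …(+2); best=720 via (B,nl_idx)
  {BC}: card=80; try (B,nl_idx)→880, (B,hash)→1320, (C,merge)→1520, (B,merge)→1540, (C,hash)→1560, (C,nl)→8080 …(+1); best=880 via (B,nl_idx)
  {AC}: card=8000; try (C,hash)→2200, (A,merge)→4900, (C,merge)→5200, (A,hash)→7400, (A,nl)→40100, (C,nl)→40400; best=2200 via (C,hash)
  {AE}: card=1200; try (E,hash)→1520, (E,nl_idx)→4000, (A,merge)→4480, (E,merge)→4820, (A,hash)→7320, (A,nl)→24060 …(+1); best=1520 via (E,hash)
  {BDF}: card=2400; try (D,hash)→1680, (B,hash)→2560, (D,merge)→3300, (D,nl_idx)→4560, (B,nl_idx)→7440, (B,merge)→8080 …(+2); best=1680 via (D,hash)
  {BCF}: card=240; try (F,nl_idx)→1600, (F,hash)→1680, (F,merge)→1940, (C,hash)→2360, (C,merge)→3680, (F,nl)→5680 …(+1); best=1600 via (F,nl_idx)
  {ABC}: card=6400; try (A,merge)→5520, (A,hash)→8160, (B,hash)→11320, (A,nl)→32880, (B,nl_idx)→64600, (B,merge)→114840 …(+1); best=5520 via (A,merge)
  {ACE}: card=24000; try (C,hash)→4120, (E,hash)→10920, (C,merge)→16720, (E,nl_idx)→74200, (E,merge)→114620, (C,nl)→121520 …(+1); best=4120 via (C,hash)
  {BCDF}: card=2400; try (D,hash)→2560, (D,merge)→4180, (D,nl_idx)→5440, (C,hash)→5480, (D,nl)→16000, (C,merge)→33680 …(+1); best=2560 via (D,hash)
  {ABCF}: card=19200; try (A,merge)→7760, (A,hash)→9040, (F,hash)→12640, (F,nl_idx)→63120, (F,merge)→95540, (A,nl)→97600 …(+1); best=7760 via (A,merge)
  {ABCE}: card=19200; try (E,hash)→12640, (B,hash)→29240, (E,nl_idx)→63120, (E,merge)→95540, (B,nl_idx)→191320, (B,merge)→388760 …(+2); best=12640 via (E,hash)
  {ABCDF}: card=192000; try (A,hash)→12160, (D,hash)→27680, (A,merge)→37760, (D,nl_idx)→314960, (D,merge)→315380, (A,nl)→962560 …(+1); best=12160 via (A,hash)
  {ABCEF}: card=57600; try (E,hash)→27680, (F,hash)→32560, (E,nl_idx)→180560, (F,nl_idx)→185440, (E,merge)→315380, (F,merge)→320260 …(+2); best=27680 via (E,hash)
  {ABCDEF}: card=576000; try (D,hash)→86000, (E,hash)→204880, (D,nl_idx)→949280, (D,merge)→1007300, (E,nl_idx)→1740160, (D,nl)→3483680 …(+2); best=86000 via (D,hash)

cost=86000; order=C,B,F,A,E,D; methods=nl_idx,nl_idx,merge,hash,hash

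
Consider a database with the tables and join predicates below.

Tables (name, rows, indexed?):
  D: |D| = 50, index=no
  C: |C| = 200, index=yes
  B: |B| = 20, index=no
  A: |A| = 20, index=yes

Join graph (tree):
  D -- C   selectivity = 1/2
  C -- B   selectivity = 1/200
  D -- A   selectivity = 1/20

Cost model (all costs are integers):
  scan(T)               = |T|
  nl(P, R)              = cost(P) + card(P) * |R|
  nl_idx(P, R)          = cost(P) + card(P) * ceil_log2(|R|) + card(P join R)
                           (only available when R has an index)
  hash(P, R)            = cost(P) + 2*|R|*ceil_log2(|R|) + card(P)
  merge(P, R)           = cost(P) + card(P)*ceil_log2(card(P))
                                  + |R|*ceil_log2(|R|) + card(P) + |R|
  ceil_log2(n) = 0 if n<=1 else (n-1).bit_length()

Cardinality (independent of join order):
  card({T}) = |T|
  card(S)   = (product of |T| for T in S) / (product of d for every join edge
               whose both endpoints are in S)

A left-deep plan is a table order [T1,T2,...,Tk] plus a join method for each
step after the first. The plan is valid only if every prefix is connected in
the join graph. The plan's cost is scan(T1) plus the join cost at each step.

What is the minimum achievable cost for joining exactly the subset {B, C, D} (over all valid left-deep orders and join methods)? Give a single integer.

670

Selinger DP over subsets of {B,C,D}:
  {D}: scan cost=50, card=50
  {C}: scan cost=200, card=200
  {B}: scan cost=20, card=20
  {CD}: card=5000; try (D,hash)→1000, (C,merge)→2200, (D,merge)→2350, (C,hash)→3300, (C,nl_idx)→5450, (C,nl)→10050 …(+1); best=1000 via (D,hash)
  {BC}: card=20; try (C,nl_idx)→200, (B,hash)→600, (C,merge)→1940, (B,merge)→2120, (C,hash)→3240, (C,nl)→4020 …(+1); best=200 via (C,nl_idx)
  {BCD}: card=500; try (D,merge)→670, (D,hash)→820, (D,nl)→1200, (B,hash)→6200, (B,merge)→71120, (B,nl)→101000; best=670 via (D,merge)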